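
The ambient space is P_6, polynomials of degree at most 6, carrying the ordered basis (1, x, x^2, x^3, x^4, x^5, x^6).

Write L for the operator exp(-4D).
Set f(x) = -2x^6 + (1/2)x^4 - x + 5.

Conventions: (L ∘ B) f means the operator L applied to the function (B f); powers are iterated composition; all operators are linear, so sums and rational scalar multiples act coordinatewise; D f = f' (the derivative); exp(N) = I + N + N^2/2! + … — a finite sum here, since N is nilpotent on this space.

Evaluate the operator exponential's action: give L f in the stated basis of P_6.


the result is g(x) = -2x^6 + 48x^5 - (959/2)x^4 + 2552x^3 - 7632x^2 + 12159x - 8055

order-1 term: 48x^5 - 8x^3 + 4
order-2 term: -480x^4 + 48x^2
order-3 term: 2560x^3 - 128x
order-4 term: -7680x^2 + 128
order-5 term: 12288x
order-6 term: -8192
the series for exp(-4D) f terminates at order 6
exp(-4D) f = -2x^6 + 48x^5 - (959/2)x^4 + 2552x^3 - 7632x^2 + 12159x - 8055


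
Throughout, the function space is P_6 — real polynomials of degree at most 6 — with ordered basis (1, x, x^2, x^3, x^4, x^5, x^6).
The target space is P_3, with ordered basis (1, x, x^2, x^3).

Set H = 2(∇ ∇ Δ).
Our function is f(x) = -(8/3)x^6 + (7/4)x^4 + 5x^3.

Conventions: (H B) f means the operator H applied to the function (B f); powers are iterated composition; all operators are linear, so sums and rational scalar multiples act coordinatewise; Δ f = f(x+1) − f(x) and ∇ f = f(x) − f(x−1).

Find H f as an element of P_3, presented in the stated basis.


g(x) = -640x^3 + 960x^2 - 876x + 338

Δ f = -16x^5 - 40x^4 - (139/3)x^3 - (29/2)x^2 + 6x + 49/12
∇ Δ f = -80x^4 - 59x^2 + 30x - 11/6
∇ (∇ Δ) f = -320x^3 + 480x^2 - 438x + 169
(2(∇ ∇ Δ)) f = -640x^3 + 960x^2 - 876x + 338


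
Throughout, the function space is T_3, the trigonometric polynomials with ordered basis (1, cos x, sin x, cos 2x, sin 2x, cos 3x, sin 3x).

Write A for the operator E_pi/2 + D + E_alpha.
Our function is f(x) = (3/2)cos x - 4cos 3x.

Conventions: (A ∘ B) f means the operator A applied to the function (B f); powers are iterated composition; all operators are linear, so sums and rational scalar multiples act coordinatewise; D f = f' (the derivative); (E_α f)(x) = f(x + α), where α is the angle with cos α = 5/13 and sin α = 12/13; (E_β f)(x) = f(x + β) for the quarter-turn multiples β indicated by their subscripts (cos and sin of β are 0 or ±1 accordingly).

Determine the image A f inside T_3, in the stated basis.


g(x) = (15/26)cos x - (57/13)sin x + (8140/2197)cos 3x + (14264/2197)sin 3x

E_pi/2 f = -(3/2)sin x - 4sin 3x
D f = -(3/2)sin x + 12sin 3x
E_alpha f = (15/26)cos x - (18/13)sin x + (8140/2197)cos 3x - (3312/2197)sin 3x
(E_pi/2 + D + E_alpha) f = (15/26)cos x - (57/13)sin x + (8140/2197)cos 3x + (14264/2197)sin 3x


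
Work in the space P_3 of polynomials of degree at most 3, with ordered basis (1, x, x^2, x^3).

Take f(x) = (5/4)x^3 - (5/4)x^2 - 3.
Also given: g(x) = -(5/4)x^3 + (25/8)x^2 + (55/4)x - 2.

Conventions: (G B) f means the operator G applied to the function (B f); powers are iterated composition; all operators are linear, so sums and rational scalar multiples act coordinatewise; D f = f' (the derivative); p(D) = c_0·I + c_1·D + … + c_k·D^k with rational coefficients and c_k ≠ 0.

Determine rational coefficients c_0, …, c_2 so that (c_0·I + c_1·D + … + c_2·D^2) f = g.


p(D) = -I + (1/2)·D + 2·D^2, i.e. c_0 = -1, c_1 = 1/2, c_2 = 2

D^0 f = (5/4)x^3 - (5/4)x^2 - 3
D^1 f = (15/4)x^2 - (5/2)x
D^2 f = (15/2)x - 5/2
matching coefficients of g against c_0 f + c_1 Df + … from the top degree down determines the c_i
solution: c_0 = -1, c_1 = 1/2, c_2 = 2


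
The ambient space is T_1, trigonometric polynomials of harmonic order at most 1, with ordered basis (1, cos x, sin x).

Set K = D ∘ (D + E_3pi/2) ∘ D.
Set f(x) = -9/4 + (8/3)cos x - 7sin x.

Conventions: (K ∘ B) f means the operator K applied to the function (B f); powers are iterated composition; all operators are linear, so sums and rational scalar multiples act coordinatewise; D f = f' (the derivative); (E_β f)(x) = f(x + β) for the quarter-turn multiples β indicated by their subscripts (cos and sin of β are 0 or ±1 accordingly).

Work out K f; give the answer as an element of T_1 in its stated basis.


D f = -7cos x - (8/3)sin x
D D f = -(8/3)cos x + 7sin x
E_3pi/2 D f = (8/3)cos x - 7sin x
(D + E_3pi/2) D f = 0
D (D + E_3pi/2) D f = 0

g(x) = 0


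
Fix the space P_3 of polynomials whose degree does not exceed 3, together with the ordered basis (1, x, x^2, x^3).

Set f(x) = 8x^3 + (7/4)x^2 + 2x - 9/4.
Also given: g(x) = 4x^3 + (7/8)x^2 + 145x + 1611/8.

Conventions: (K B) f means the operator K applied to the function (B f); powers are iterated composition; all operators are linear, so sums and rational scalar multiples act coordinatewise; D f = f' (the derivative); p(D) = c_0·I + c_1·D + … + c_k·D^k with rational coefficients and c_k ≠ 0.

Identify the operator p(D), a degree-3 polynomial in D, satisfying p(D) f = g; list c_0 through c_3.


D^0 f = 8x^3 + (7/4)x^2 + 2x - 9/4
D^1 f = 24x^2 + (7/2)x + 2
D^2 f = 48x + 7/2
D^3 f = 48
matching coefficients of g against c_0 f + c_1 Df + … from the top degree down determines the c_i
solution: c_0 = 1/2, c_1 = 0, c_2 = 3, c_3 = 4

p(D) = (1/2)·I + 3·D^2 + 4·D^3, i.e. c_0 = 1/2, c_1 = 0, c_2 = 3, c_3 = 4


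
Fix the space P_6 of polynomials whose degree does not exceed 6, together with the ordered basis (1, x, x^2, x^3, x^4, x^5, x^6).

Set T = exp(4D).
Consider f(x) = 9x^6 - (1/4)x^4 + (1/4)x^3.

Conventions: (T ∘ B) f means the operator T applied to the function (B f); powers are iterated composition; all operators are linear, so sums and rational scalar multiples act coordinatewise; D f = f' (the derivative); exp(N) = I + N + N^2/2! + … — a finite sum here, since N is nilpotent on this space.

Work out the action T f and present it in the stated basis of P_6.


g(x) = 9x^6 + 216x^5 + (8639/4)x^4 + (46065/4)x^3 + 34539x^2 + 55244x + 36816

order-1 term: 216x^5 - 4x^3 + 3x^2
order-2 term: 2160x^4 - 24x^2 + 12x
order-3 term: 11520x^3 - 64x + 16
order-4 term: 34560x^2 - 64
order-5 term: 55296x
order-6 term: 36864
the series for exp(4D) f terminates at order 6
exp(4D) f = 9x^6 + 216x^5 + (8639/4)x^4 + (46065/4)x^3 + 34539x^2 + 55244x + 36816


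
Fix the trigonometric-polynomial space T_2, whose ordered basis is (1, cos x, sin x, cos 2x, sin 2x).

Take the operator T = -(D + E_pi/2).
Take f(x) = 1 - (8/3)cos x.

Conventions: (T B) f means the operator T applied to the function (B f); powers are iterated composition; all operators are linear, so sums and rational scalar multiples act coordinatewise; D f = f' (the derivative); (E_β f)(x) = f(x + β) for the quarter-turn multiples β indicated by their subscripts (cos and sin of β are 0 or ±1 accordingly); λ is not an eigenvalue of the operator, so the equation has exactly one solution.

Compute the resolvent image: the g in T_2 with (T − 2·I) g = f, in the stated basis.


the result is g(x) = -1/3 + (2/3)cos x + (2/3)sin x

write g with unknown coordinates in the stated basis and equate coefficients in (T − 2·I) g = f
solving from the highest basis element down gives g = -1/3 + (2/3)cos x + (2/3)sin x
check: T g = 1/3 - (4/3)cos x + (4/3)sin x
so T g − 2·g = 1 - (8/3)cos x = f ✓


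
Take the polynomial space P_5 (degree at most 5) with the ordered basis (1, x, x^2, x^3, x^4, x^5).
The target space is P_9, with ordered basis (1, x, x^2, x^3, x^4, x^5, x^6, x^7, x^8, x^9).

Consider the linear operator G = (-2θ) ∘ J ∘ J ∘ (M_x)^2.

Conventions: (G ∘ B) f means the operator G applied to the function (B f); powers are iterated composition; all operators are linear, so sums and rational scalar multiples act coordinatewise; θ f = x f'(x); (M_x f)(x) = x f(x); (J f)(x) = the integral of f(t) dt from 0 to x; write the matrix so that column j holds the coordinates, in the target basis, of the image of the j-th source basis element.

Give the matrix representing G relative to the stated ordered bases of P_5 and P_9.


image of 1: -(2/3)x^4
image of x: -(1/2)x^5
image of x^2: -(2/5)x^6
image of x^3: -(1/3)x^7
image of x^4: -(2/7)x^8
image of x^5: -(1/4)x^9
each image's coordinates form column j of the matrix

the matrix is [[0, 0, 0, 0, 0, 0]; [0, 0, 0, 0, 0, 0]; [0, 0, 0, 0, 0, 0]; [0, 0, 0, 0, 0, 0]; [-2/3, 0, 0, 0, 0, 0]; [0, -1/2, 0, 0, 0, 0]; [0, 0, -2/5, 0, 0, 0]; [0, 0, 0, -1/3, 0, 0]; [0, 0, 0, 0, -2/7, 0]; [0, 0, 0, 0, 0, -1/4]] (rows listed top to bottom)


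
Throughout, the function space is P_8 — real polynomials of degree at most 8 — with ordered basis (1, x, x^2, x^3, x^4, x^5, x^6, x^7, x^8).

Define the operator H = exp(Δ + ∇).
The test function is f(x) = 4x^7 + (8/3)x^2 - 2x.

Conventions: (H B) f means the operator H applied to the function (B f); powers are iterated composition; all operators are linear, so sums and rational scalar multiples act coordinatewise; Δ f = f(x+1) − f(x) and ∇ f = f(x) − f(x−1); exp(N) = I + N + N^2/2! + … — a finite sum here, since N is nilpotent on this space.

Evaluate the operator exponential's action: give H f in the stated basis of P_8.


g(x) = 4x^7 + 56x^6 + 336x^5 + 1400x^4 + 4480x^3 + (28736/3)x^2 + (37658/3)x + 23756/3

order-1 term: 56x^6 + 280x^4 + 168x^2 + (32/3)x + 4
order-2 term: 336x^5 + 2240x^3 + 1792x + 32/3
order-3 term: 1120x^4 + 6720x^2 + 2912
order-4 term: 2240x^3 + 8960x
order-5 term: 2688x^2 + 4480
order-6 term: 1792x
order-7 term: 512
the series for exp(Δ + ∇) f terminates at order 7
exp(Δ + ∇) f = 4x^7 + 56x^6 + 336x^5 + 1400x^4 + 4480x^3 + (28736/3)x^2 + (37658/3)x + 23756/3


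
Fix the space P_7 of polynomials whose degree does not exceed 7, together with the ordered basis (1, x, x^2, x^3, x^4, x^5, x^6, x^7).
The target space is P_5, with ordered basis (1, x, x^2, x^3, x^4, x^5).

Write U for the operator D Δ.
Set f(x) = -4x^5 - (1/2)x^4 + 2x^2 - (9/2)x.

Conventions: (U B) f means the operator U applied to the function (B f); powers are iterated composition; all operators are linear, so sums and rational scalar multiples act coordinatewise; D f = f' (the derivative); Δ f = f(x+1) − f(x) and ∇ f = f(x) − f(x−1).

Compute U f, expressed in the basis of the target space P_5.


the result is g(x) = -80x^3 - 126x^2 - 86x - 18

Δ f = -20x^4 - 42x^3 - 43x^2 - 18x - 7
D Δ f = -80x^3 - 126x^2 - 86x - 18


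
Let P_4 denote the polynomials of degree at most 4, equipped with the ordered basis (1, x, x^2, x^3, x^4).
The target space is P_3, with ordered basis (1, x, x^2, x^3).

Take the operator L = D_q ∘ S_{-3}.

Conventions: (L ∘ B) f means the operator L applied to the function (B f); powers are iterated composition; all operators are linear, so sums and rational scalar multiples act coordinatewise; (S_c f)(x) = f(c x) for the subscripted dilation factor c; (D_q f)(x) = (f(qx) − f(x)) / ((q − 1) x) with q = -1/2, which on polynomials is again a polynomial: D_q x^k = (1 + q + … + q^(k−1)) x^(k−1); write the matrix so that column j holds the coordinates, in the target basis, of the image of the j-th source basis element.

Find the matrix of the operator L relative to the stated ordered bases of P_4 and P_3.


the matrix is [[0, -3, 0, 0, 0]; [0, 0, 9/2, 0, 0]; [0, 0, 0, -81/4, 0]; [0, 0, 0, 0, 405/8]] (rows listed top to bottom)

image of 1: 0
image of x: -3
image of x^2: (9/2)x
image of x^3: -(81/4)x^2
image of x^4: (405/8)x^3
each image's coordinates form column j of the matrix


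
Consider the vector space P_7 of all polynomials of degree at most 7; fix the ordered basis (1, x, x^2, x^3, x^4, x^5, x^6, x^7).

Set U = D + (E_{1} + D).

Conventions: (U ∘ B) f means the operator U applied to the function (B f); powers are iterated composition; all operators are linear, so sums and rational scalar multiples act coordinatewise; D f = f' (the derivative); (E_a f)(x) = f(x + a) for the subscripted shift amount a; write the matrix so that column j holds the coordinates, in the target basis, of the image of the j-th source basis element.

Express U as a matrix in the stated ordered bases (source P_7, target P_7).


image of 1: 1
image of x: x + 3
image of x^2: x^2 + 6x + 1
image of x^3: x^3 + 9x^2 + 3x + 1
image of x^4: x^4 + 12x^3 + 6x^2 + 4x + 1
image of x^5: x^5 + 15x^4 + 10x^3 + 10x^2 + 5x + 1
image of x^6: x^6 + 18x^5 + 15x^4 + 20x^3 + 15x^2 + 6x + 1
image of x^7: x^7 + 21x^6 + 21x^5 + 35x^4 + 35x^3 + 21x^2 + 7x + 1
each image's coordinates form column j of the matrix

the matrix is [[1, 3, 1, 1, 1, 1, 1, 1]; [0, 1, 6, 3, 4, 5, 6, 7]; [0, 0, 1, 9, 6, 10, 15, 21]; [0, 0, 0, 1, 12, 10, 20, 35]; [0, 0, 0, 0, 1, 15, 15, 35]; [0, 0, 0, 0, 0, 1, 18, 21]; [0, 0, 0, 0, 0, 0, 1, 21]; [0, 0, 0, 0, 0, 0, 0, 1]] (rows listed top to bottom)


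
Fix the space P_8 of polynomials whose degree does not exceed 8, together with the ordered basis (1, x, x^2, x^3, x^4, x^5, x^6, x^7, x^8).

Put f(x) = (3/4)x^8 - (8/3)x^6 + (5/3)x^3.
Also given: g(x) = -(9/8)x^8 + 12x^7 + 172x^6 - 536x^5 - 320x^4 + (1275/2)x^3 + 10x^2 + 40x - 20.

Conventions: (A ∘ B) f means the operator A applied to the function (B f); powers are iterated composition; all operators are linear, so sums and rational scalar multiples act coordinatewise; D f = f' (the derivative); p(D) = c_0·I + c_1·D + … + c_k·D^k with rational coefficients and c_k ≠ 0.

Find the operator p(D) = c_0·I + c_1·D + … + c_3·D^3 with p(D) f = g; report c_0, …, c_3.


D^0 f = (3/4)x^8 - (8/3)x^6 + (5/3)x^3
D^1 f = 6x^7 - 16x^5 + 5x^2
D^2 f = 42x^6 - 80x^4 + 10x
D^3 f = 252x^5 - 320x^3 + 10
matching coefficients of g against c_0 f + c_1 Df + … from the top degree down determines the c_i
solution: c_0 = -3/2, c_1 = 2, c_2 = 4, c_3 = -2

c_0 = -3/2, c_1 = 2, c_2 = 4, c_3 = -2


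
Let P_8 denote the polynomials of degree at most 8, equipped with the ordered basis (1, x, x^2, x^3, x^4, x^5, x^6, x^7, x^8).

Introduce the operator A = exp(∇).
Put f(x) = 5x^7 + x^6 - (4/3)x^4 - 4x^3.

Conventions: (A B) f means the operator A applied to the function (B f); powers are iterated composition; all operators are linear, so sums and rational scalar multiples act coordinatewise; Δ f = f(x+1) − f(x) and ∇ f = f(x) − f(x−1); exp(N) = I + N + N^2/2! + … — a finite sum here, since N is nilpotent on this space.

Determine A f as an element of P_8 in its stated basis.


order-1 term: 35x^6 - 99x^5 + 160x^4 - (481/3)x^3 + 86x^2 - (67/3)x + 4/3
order-2 term: 105x^5 - 510x^4 + 1165x^3 - 1478x^2 + 999x - 844/3
order-3 term: 175x^4 - 1030x^3 + 2535x^2 - (9016/3)x + 1419
order-4 term: 175x^3 - 1035x^2 + 2215x - 5059/3
order-5 term: 105x^2 - 519x + 685
order-6 term: 35x - 104
order-7 term: 5
the series for exp(∇) f terminates at order 7
exp(∇) f = 5x^7 + 36x^6 + 6x^5 - (529/3)x^4 + (437/3)x^3 + 213x^2 - (893/3)x + 116/3

the image equals g(x) = 5x^7 + 36x^6 + 6x^5 - (529/3)x^4 + (437/3)x^3 + 213x^2 - (893/3)x + 116/3


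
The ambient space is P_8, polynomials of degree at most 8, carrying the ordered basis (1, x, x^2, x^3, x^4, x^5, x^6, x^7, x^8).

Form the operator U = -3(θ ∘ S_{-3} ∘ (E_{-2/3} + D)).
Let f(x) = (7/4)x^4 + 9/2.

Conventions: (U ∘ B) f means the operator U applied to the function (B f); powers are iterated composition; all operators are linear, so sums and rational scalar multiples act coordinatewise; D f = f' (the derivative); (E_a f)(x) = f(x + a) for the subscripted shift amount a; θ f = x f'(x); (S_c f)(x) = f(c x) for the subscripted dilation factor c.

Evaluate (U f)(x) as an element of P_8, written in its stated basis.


E_{-2/3} f = (7/4)x^4 - (14/3)x^3 + (14/3)x^2 - (56/27)x + 785/162
D f = 7x^3
(E_{-2/3} + D) f = (7/4)x^4 + (7/3)x^3 + (14/3)x^2 - (56/27)x + 785/162
S_{-3} (E_{-2/3} + D) f = (567/4)x^4 - 63x^3 + 42x^2 + (56/9)x + 785/162
θ S_{-3} (E_{-2/3} + D) f = 567x^4 - 189x^3 + 84x^2 + (56/9)x
(-3(θ ∘ S_{-3} ∘ (E_{-2/3} + D))) f = -1701x^4 + 567x^3 - 252x^2 - (56/3)x

g(x) = -1701x^4 + 567x^3 - 252x^2 - (56/3)x


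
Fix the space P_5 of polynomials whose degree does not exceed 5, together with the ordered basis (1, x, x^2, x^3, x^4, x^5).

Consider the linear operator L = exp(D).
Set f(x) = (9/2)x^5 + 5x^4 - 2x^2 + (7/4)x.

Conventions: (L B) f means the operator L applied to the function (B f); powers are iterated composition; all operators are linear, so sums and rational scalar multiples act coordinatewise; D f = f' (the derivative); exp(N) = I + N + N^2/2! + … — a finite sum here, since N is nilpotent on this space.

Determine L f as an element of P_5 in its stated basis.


order-1 term: (45/2)x^4 + 20x^3 - 4x + 7/4
order-2 term: 45x^3 + 30x^2 - 2
order-3 term: 45x^2 + 20x
order-4 term: (45/2)x + 5
order-5 term: 9/2
the series for exp(D) f terminates at order 5
exp(D) f = (9/2)x^5 + (55/2)x^4 + 65x^3 + 73x^2 + (161/4)x + 37/4

the result is g(x) = (9/2)x^5 + (55/2)x^4 + 65x^3 + 73x^2 + (161/4)x + 37/4


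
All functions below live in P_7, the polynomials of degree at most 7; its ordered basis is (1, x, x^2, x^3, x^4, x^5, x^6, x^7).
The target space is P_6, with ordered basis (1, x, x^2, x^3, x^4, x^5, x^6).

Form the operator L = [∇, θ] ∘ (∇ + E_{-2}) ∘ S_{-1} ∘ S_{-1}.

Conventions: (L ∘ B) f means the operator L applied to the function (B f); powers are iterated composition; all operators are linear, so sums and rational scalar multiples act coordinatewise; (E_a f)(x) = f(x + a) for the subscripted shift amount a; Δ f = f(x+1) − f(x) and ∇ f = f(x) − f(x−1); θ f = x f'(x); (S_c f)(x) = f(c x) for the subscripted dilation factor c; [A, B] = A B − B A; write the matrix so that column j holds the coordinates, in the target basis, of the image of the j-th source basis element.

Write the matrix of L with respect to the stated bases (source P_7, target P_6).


image of 1: 0
image of x: 1
image of x^2: 2x - 4
image of x^3: 3x^2 - 12x + 18
image of x^4: 4x^3 - 24x^2 + 72x - 80
image of x^5: 5x^4 - 40x^3 + 180x^2 - 400x + 330
image of x^6: 6x^5 - 60x^4 + 360x^3 - 1200x^2 + 1980x - 1272
image of x^7: 7x^6 - 84x^5 + 630x^4 - 2800x^3 + 6930x^2 - 8904x + 4662
each image's coordinates form column j of the matrix

the matrix is [[0, 1, -4, 18, -80, 330, -1272, 4662]; [0, 0, 2, -12, 72, -400, 1980, -8904]; [0, 0, 0, 3, -24, 180, -1200, 6930]; [0, 0, 0, 0, 4, -40, 360, -2800]; [0, 0, 0, 0, 0, 5, -60, 630]; [0, 0, 0, 0, 0, 0, 6, -84]; [0, 0, 0, 0, 0, 0, 0, 7]] (rows listed top to bottom)


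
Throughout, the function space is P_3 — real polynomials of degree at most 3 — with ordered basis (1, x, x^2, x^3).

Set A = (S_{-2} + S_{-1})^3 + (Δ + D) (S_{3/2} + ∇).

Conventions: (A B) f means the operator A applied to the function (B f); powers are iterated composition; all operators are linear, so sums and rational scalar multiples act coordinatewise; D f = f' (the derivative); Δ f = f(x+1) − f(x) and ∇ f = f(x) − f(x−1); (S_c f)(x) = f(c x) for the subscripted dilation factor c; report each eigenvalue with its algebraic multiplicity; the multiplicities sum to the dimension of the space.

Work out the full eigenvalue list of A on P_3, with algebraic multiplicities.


image of 1: 8
image of x: -27x + 3
image of x^2: 125x^2 + 9x + 25/4
image of x^3: -729x^3 + (81/4)x^2 + (177/8)x + 3/8
the matrix is upper triangular; its diagonal is (8, -27, 125, -729)
for a triangular matrix the eigenvalues are the diagonal entries, with algebraic multiplicity their repetition count

λ = -729 (multiplicity 1), λ = -27 (multiplicity 1), λ = 8 (multiplicity 1), λ = 125 (multiplicity 1)


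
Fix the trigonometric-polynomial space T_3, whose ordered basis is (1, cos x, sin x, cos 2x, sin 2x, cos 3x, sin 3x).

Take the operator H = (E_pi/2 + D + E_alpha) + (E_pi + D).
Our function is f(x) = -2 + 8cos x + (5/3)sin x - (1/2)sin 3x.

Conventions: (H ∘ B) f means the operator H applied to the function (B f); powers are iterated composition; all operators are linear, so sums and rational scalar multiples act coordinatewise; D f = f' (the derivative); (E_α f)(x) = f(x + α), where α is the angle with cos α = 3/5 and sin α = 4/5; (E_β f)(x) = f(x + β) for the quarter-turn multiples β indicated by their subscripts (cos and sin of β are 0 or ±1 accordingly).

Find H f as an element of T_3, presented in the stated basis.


E_pi/2 f = -2 + (5/3)cos x - 8sin x + (1/2)cos 3x
D f = (5/3)cos x - 8sin x - (3/2)cos 3x
E_alpha f = -2 + (92/15)cos x - (27/5)sin x - (22/125)cos 3x + (117/250)sin 3x
(E_pi/2 + D + E_alpha) f = -4 + (142/15)cos x - (107/5)sin x - (147/125)cos 3x + (117/250)sin 3x
E_pi f = -2 - 8cos x - (5/3)sin x + (1/2)sin 3x
D f = (5/3)cos x - 8sin x - (3/2)cos 3x
(E_pi + D) f = -2 - (19/3)cos x - (29/3)sin x - (3/2)cos 3x + (1/2)sin 3x
((E_pi/2 + D + E_alpha) + (E_pi + D)) f = -6 + (47/15)cos x - (466/15)sin x - (669/250)cos 3x + (121/125)sin 3x

the image equals g(x) = -6 + (47/15)cos x - (466/15)sin x - (669/250)cos 3x + (121/125)sin 3x


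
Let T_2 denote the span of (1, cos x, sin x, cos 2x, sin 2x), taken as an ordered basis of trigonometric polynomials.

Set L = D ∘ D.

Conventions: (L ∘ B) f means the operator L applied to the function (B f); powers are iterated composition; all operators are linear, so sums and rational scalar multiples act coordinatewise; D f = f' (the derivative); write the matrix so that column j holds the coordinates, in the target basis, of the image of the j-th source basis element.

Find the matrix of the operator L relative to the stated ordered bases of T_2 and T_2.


the matrix is [[0, 0, 0, 0, 0]; [0, -1, 0, 0, 0]; [0, 0, -1, 0, 0]; [0, 0, 0, -4, 0]; [0, 0, 0, 0, -4]] (rows listed top to bottom)

image of 1: 0
image of cos x: -cos x
image of sin x: -sin x
image of cos 2x: -4cos 2x
image of sin 2x: -4sin 2x
each image's coordinates form column j of the matrix


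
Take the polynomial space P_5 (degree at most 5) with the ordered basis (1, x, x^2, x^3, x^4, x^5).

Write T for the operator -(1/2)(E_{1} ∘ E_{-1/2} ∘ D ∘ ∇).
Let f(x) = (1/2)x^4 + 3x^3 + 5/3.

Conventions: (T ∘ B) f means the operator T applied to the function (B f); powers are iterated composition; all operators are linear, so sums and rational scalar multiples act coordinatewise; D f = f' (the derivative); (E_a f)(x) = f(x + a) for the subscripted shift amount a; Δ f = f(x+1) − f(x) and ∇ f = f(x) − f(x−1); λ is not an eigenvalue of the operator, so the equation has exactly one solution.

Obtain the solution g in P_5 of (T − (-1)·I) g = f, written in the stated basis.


the result is g(x) = (1/2)x^4 + 3x^3 + 3x^2 + 9x + 59/12

write g with unknown coordinates in the stated basis and equate coefficients in (T − (-1)·I) g = f
solving from the highest basis element down gives g = (1/2)x^4 + 3x^3 + 3x^2 + 9x + 59/12
check: T g = -3x^2 - 9x - 13/4
so T g − (-1)·g = (1/2)x^4 + 3x^3 + 5/3 = f ✓


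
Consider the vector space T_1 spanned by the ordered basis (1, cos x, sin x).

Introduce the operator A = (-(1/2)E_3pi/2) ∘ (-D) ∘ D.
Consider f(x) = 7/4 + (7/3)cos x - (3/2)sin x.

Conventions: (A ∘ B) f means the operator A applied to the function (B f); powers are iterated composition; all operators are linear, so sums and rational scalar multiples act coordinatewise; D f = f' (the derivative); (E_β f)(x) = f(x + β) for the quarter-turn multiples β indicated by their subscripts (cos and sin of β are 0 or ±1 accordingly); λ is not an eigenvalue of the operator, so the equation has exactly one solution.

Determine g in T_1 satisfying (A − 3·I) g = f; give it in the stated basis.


write g with unknown coordinates in the stated basis and equate coefficients in (A − 3·I) g = f
solving from the highest basis element down gives g = -7/12 - (25/37)cos x + (68/111)sin x
check: A g = (34/111)cos x + (25/74)sin x
so A g − 3·g = 7/4 + (7/3)cos x - (3/2)sin x = f ✓

g(x) = -7/12 - (25/37)cos x + (68/111)sin x


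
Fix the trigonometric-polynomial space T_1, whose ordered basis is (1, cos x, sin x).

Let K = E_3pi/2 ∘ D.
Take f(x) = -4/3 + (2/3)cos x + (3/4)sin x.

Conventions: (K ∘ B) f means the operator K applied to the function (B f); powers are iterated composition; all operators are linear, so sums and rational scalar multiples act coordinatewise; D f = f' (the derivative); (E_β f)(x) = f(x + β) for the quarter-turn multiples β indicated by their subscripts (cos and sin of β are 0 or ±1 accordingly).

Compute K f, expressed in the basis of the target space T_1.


D f = (3/4)cos x - (2/3)sin x
E_3pi/2 D f = (2/3)cos x + (3/4)sin x

the image equals g(x) = (2/3)cos x + (3/4)sin x


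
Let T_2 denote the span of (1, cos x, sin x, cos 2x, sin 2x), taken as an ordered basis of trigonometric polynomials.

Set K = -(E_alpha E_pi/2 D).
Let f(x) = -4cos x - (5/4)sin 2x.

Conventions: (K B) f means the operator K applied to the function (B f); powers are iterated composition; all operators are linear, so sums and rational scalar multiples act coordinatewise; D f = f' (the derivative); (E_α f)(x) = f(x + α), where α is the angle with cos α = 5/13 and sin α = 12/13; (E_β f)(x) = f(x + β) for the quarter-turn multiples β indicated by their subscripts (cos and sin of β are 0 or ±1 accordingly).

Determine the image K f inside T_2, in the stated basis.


the result is g(x) = -(20/13)cos x + (48/13)sin x + (595/338)cos 2x + (300/169)sin 2x

D f = 4sin x - (5/2)cos 2x
E_pi/2 D f = 4cos x + (5/2)cos 2x
E_alpha E_pi/2 D f = (20/13)cos x - (48/13)sin x - (595/338)cos 2x - (300/169)sin 2x
(-(E_alpha E_pi/2 D)) f = -(20/13)cos x + (48/13)sin x + (595/338)cos 2x + (300/169)sin 2x


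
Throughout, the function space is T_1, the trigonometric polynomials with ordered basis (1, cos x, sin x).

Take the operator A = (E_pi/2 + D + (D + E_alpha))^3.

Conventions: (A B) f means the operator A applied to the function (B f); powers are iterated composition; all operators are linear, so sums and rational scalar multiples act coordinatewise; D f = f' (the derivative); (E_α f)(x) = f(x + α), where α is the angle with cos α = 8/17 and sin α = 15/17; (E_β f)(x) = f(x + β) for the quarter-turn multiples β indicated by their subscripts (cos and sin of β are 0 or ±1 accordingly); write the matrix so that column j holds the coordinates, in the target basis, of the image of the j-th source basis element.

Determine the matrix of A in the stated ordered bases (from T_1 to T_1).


the matrix is [[8, 0, 0]; [0, -104032/4913, -274824/4913]; [0, 274824/4913, -104032/4913]] (rows listed top to bottom)

image of 1: 8
image of cos x: -(104032/4913)cos x + (274824/4913)sin x
image of sin x: -(274824/4913)cos x - (104032/4913)sin x
each image's coordinates form column j of the matrix


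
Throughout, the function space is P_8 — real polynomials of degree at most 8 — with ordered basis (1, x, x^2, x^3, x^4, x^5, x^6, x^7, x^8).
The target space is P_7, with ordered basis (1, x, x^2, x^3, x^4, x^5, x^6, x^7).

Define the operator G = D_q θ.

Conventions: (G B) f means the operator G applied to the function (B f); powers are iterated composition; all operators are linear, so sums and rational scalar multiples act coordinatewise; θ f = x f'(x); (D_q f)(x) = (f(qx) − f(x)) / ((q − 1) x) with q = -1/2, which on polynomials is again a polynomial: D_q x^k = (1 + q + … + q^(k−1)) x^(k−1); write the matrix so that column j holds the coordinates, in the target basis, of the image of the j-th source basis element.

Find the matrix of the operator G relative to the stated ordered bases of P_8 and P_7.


image of 1: 0
image of x: 1
image of x^2: x
image of x^3: (9/4)x^2
image of x^4: (5/2)x^3
image of x^5: (55/16)x^4
image of x^6: (63/16)x^5
image of x^7: (301/64)x^6
image of x^8: (85/16)x^7
each image's coordinates form column j of the matrix

the matrix is [[0, 1, 0, 0, 0, 0, 0, 0, 0]; [0, 0, 1, 0, 0, 0, 0, 0, 0]; [0, 0, 0, 9/4, 0, 0, 0, 0, 0]; [0, 0, 0, 0, 5/2, 0, 0, 0, 0]; [0, 0, 0, 0, 0, 55/16, 0, 0, 0]; [0, 0, 0, 0, 0, 0, 63/16, 0, 0]; [0, 0, 0, 0, 0, 0, 0, 301/64, 0]; [0, 0, 0, 0, 0, 0, 0, 0, 85/16]] (rows listed top to bottom)


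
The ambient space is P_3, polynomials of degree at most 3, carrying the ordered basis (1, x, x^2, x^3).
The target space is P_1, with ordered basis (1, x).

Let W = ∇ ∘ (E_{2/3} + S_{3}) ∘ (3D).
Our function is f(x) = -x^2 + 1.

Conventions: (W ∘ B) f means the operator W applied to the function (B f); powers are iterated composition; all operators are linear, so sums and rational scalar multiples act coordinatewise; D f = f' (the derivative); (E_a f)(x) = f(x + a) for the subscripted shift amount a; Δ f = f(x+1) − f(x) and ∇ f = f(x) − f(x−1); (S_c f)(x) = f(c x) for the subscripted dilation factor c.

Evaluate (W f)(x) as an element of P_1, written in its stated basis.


the result is g(x) = -24

D f = -2x
(3D) f = -6x
E_{2/3} (3D) f = -6x - 4
S_{3} (3D) f = -18x
(E_{2/3} + S_{3}) (3D) f = -24x - 4
∇ (E_{2/3} + S_{3}) (3D) f = -24


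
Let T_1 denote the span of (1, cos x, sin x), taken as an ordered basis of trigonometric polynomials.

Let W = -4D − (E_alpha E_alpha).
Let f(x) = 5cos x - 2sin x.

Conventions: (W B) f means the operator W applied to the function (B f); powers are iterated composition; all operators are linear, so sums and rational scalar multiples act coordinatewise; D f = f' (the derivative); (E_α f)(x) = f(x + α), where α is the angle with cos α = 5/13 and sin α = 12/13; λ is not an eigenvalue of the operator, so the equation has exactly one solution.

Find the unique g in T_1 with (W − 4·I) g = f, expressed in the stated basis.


g(x) = -(4377/5585)cos x - (2866/5585)sin x

write g with unknown coordinates in the stated basis and equate coefficients in (W − 4·I) g = f
solving from the highest basis element down gives g = -(4377/5585)cos x - (2866/5585)sin x
check: W g = (10417/5585)cos x - (22634/5585)sin x
so W g − 4·g = 5cos x - 2sin x = f ✓


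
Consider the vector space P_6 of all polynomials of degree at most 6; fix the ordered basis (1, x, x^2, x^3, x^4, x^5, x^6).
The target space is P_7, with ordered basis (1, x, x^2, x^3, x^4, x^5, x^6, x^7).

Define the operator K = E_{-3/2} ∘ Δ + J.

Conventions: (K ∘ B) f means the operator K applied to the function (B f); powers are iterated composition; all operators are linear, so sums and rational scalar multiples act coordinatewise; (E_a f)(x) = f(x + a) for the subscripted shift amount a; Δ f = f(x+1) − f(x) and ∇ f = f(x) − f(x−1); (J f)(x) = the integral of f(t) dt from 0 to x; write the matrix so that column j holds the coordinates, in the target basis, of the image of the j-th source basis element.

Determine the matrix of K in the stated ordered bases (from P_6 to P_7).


image of 1: x
image of x: (1/2)x^2 + 1
image of x^2: (1/3)x^3 + 2x - 2
image of x^3: (1/4)x^4 + 3x^2 - 6x + 13/4
image of x^4: (1/5)x^5 + 4x^3 - 12x^2 + 13x - 5
image of x^5: (1/6)x^6 + 5x^4 - 20x^3 + (65/2)x^2 - 25x + 121/16
image of x^6: (1/7)x^7 + 6x^5 - 30x^4 + 65x^3 - 75x^2 + (363/8)x - 91/8
each image's coordinates form column j of the matrix

the matrix is [[0, 1, -2, 13/4, -5, 121/16, -91/8]; [1, 0, 2, -6, 13, -25, 363/8]; [0, 1/2, 0, 3, -12, 65/2, -75]; [0, 0, 1/3, 0, 4, -20, 65]; [0, 0, 0, 1/4, 0, 5, -30]; [0, 0, 0, 0, 1/5, 0, 6]; [0, 0, 0, 0, 0, 1/6, 0]; [0, 0, 0, 0, 0, 0, 1/7]] (rows listed top to bottom)


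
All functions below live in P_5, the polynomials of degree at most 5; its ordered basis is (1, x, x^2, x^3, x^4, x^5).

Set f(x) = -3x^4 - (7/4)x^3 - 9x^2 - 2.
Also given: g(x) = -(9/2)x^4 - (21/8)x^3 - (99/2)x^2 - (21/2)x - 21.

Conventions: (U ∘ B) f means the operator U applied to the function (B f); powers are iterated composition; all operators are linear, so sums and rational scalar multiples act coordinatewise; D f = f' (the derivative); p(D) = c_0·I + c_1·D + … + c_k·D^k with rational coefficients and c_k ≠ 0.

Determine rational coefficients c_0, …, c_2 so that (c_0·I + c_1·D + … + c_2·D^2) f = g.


c_0 = 3/2, c_1 = 0, c_2 = 1

D^0 f = -3x^4 - (7/4)x^3 - 9x^2 - 2
D^1 f = -12x^3 - (21/4)x^2 - 18x
D^2 f = -36x^2 - (21/2)x - 18
matching coefficients of g against c_0 f + c_1 Df + … from the top degree down determines the c_i
solution: c_0 = 3/2, c_1 = 0, c_2 = 1


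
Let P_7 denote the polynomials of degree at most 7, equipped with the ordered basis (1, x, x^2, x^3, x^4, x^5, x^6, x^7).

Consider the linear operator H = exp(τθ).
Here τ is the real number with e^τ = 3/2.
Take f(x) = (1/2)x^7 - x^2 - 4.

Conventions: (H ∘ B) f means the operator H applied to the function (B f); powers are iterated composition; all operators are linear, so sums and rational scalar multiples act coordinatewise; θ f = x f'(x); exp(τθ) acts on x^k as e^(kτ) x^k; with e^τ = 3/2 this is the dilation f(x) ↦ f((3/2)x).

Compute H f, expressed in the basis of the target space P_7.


exp(τθ) x^k = e^(kτ) x^k; with e^τ = 3/2 this sends x^k to (3/2)^k x^k
x^2 ↦ 9/4 x^2
x^7 ↦ 2187/128 x^7
applying this coordinatewise to f: exp(τθ) f = (2187/256)x^7 - (9/4)x^2 - 4

the result is g(x) = (2187/256)x^7 - (9/4)x^2 - 4


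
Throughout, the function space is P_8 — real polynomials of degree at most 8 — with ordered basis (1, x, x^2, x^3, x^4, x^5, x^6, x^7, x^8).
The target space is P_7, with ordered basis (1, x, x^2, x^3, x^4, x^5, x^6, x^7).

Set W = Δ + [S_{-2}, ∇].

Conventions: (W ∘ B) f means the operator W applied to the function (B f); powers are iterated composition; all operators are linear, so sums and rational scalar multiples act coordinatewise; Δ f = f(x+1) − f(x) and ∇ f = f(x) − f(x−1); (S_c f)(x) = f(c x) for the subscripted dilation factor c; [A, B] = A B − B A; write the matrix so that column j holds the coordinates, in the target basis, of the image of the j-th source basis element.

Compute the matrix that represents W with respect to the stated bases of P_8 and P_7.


the matrix is [[0, 4, 4, 10, 16, 34, 64, 130, 256]; [0, 0, -10, -15, -68, -145, -390, -875, -2056]; [0, 0, 0, 39, 78, 370, 915, 2793, 7084]; [0, 0, 0, 0, -92, -230, -1420, -4165, -14728]; [0, 0, 0, 0, 0, 245, 735, 5075, 16870]; [0, 0, 0, 0, 0, 0, -570, -1995, -16072]; [0, 0, 0, 0, 0, 0, 0, 1351, 5404]; [0, 0, 0, 0, 0, 0, 0, 0, -3064]] (rows listed top to bottom)

image of 1: 0
image of x: 4
image of x^2: -10x + 4
image of x^3: 39x^2 - 15x + 10
image of x^4: -92x^3 + 78x^2 - 68x + 16
image of x^5: 245x^4 - 230x^3 + 370x^2 - 145x + 34
image of x^6: -570x^5 + 735x^4 - 1420x^3 + 915x^2 - 390x + 64
image of x^7: 1351x^6 - 1995x^5 + 5075x^4 - 4165x^3 + 2793x^2 - 875x + 130
image of x^8: -3064x^7 + 5404x^6 - 16072x^5 + 16870x^4 - 14728x^3 + 7084x^2 - 2056x + 256
each image's coordinates form column j of the matrix


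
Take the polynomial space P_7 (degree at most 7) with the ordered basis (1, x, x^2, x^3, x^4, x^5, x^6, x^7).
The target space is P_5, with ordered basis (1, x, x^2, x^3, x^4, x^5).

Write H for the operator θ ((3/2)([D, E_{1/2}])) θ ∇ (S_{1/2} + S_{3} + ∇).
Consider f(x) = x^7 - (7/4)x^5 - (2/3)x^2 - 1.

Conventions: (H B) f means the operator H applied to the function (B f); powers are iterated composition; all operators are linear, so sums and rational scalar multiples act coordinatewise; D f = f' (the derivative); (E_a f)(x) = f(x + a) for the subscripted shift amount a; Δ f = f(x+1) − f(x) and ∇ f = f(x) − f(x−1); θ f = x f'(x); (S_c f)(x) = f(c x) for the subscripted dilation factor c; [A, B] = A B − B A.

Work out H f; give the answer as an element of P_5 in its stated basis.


S_{1/2} f = (1/128)x^7 - (7/128)x^5 - (1/6)x^2 - 1
S_{3} f = 2187x^7 - (1701/4)x^5 - 6x^2 - 1
∇ f = 7x^6 - 21x^5 + (105/4)x^4 - (35/2)x^3 + (7/2)x^2 + (5/12)x - 1/12
(S_{1/2} + S_{3} + ∇) f = (279937/128)x^7 + 7x^6 - (57127/128)x^5 + (105/4)x^4 - (35/2)x^3 - (8/3)x^2 + (5/12)x - 25/12
∇ (S_{1/2} + S_{3} + ∇) f = (1959559/128)x^6 - (5873301/128)x^5 + (296835/4)x^4 - (9195165/128)x^3 + (5267087/128)x^2 - (1236803/96)x + 325063/192
θ ∇ (S_{1/2} + S_{3} + ∇) f = (5878677/64)x^6 - (29366505/128)x^5 + 296835x^4 - (27585495/128)x^3 + (5267087/64)x^2 - (1236803/96)x
E_{1/2} (θ ∇ (S_{1/2} + S_{3} + ∇)) f = (5878677/64)x^6 + (5905557/128)x^5 + (8668695/128)x^4 + (8762775/256)x^3 + (3701117/1024)x^2 + (10602871/6144)x + 565/48
D E_{1/2} (θ ∇ (S_{1/2} + S_{3} + ∇)) f = (17636031/32)x^5 + (29527785/128)x^4 + (8668695/32)x^3 + (26288325/256)x^2 + (3701117/512)x + 10602871/6144
D (θ ∇ (S_{1/2} + S_{3} + ∇)) f = (17636031/32)x^5 - (146832525/128)x^4 + 1187340x^3 - (82756485/128)x^2 + (5267087/32)x - 1236803/96
E_{1/2} D (θ ∇ (S_{1/2} + S_{3} + ∇)) f = (17636031/32)x^5 + (29527785/128)x^4 + (8668695/32)x^3 + (26288325/256)x^2 + (3701117/512)x + 10602871/6144
[D, E_{1/2}] (θ ∇ (S_{1/2} + S_{3} + ∇)) f = 0
((3/2)([D, E_{1/2}])) (θ ∇ (S_{1/2} + S_{3} + ∇)) f = 0
θ ((3/2)([D, E_{1/2}])) (θ ∇ (S_{1/2} + S_{3} + ∇)) f = 0

g(x) = 0


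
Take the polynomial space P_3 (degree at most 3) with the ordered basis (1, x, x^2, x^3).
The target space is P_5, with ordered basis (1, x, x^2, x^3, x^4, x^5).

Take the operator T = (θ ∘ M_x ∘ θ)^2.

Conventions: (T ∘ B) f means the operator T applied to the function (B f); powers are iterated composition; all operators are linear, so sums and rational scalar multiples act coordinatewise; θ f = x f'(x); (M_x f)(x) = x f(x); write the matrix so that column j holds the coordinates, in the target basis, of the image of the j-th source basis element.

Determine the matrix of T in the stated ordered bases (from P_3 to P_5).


the matrix is [[0, 0, 0, 0]; [0, 0, 0, 0]; [0, 0, 0, 0]; [0, 12, 0, 0]; [0, 0, 72, 0]; [0, 0, 0, 240]] (rows listed top to bottom)

image of 1: 0
image of x: 12x^3
image of x^2: 72x^4
image of x^3: 240x^5
each image's coordinates form column j of the matrix


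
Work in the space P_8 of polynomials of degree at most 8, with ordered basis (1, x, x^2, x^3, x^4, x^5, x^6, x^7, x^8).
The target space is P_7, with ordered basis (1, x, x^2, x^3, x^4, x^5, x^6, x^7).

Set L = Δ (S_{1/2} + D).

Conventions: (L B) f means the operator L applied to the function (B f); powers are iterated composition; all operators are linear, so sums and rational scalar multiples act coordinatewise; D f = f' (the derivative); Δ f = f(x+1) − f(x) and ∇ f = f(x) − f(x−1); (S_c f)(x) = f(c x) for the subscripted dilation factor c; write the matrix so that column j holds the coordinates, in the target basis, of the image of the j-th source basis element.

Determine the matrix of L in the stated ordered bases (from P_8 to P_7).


image of 1: 0
image of x: 1/2
image of x^2: (1/2)x + 9/4
image of x^3: (3/8)x^2 + (51/8)x + 25/8
image of x^4: (1/4)x^3 + (99/8)x^2 + (49/4)x + 65/16
image of x^5: (5/32)x^4 + (325/16)x^3 + (485/16)x^2 + (645/32)x + 161/32
image of x^6: (3/32)x^5 + (1935/64)x^4 + (965/16)x^3 + (3855/64)x^2 + (963/32)x + 385/64
image of x^7: (7/128)x^6 + (5397/128)x^5 + (13475/128)x^4 + (17955/128)x^3 + (13461/128)x^2 + (5383/128)x + 897/128
image of x^8: (1/32)x^7 + (3591/64)x^6 + (5383/32)x^5 + (35875/128)x^4 + (8967/32)x^3 + (10759/64)x^2 + (1793/32)x + 2049/256
each image's coordinates form column j of the matrix

the matrix is [[0, 1/2, 9/4, 25/8, 65/16, 161/32, 385/64, 897/128, 2049/256]; [0, 0, 1/2, 51/8, 49/4, 645/32, 963/32, 5383/128, 1793/32]; [0, 0, 0, 3/8, 99/8, 485/16, 3855/64, 13461/128, 10759/64]; [0, 0, 0, 0, 1/4, 325/16, 965/16, 17955/128, 8967/32]; [0, 0, 0, 0, 0, 5/32, 1935/64, 13475/128, 35875/128]; [0, 0, 0, 0, 0, 0, 3/32, 5397/128, 5383/32]; [0, 0, 0, 0, 0, 0, 0, 7/128, 3591/64]; [0, 0, 0, 0, 0, 0, 0, 0, 1/32]] (rows listed top to bottom)


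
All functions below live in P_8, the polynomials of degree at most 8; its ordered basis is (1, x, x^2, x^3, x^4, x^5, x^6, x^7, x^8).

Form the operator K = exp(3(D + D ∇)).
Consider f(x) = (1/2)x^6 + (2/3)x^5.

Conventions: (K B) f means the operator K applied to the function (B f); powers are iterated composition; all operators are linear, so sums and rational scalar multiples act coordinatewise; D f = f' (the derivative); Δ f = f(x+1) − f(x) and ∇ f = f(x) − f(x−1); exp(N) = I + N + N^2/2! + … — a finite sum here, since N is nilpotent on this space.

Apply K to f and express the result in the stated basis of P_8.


order-1 term: 9x^5 + 55x^4 - 50x^3 + 30x^2 - 5x - 1
order-2 term: (135/2)x^4 + 600x^3 + 360x^2 - 1080x + 570
order-3 term: 270x^3 + 2610x^2 + 3510x - 1890
order-4 term: (1215/2)x^2 + 5130x + 5940
order-5 term: 729x + 3807
order-6 term: 729/2
the series for exp(3(D + D ∇)) f terminates at order 6
exp(3(D + D ∇)) f = (1/2)x^6 + (29/3)x^5 + (245/2)x^4 + 820x^3 + (7215/2)x^2 + 8284x + 17581/2

g(x) = (1/2)x^6 + (29/3)x^5 + (245/2)x^4 + 820x^3 + (7215/2)x^2 + 8284x + 17581/2
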